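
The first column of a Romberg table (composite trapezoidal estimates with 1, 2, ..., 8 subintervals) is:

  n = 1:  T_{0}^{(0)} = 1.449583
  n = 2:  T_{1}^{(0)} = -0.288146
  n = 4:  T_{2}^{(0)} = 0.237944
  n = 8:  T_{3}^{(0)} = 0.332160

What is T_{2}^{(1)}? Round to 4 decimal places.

Richardson extrapolation on the trapezoidal column (denominator 4−1=3):
T_{2}^{(1)} = (4·0.237944 − (-0.288146)) / 3 = 0.413307
(Column j=1 coincides with Simpson's rule on the same nodes.)

0.4133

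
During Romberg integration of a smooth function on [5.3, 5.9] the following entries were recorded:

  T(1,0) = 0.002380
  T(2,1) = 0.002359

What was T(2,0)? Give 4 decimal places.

0.0024

From T(2,1) = (4·T(2,0) − T(1,0))/3, solve for T(2,0):
4·T(2,0) = 3·0.002359 + 0.002380 = 0.009457
T(2,0) = 0.002364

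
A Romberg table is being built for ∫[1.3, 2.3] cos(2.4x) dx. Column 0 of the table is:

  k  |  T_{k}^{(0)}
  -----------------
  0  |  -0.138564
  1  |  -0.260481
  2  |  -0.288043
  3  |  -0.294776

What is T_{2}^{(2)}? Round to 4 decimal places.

Richardson extrapolation on the trapezoidal column (denominator 4−1=3):
T_{1}^{(1)} = -0.260481 + (-0.260481 − (-0.138564))/3 = -0.301120
T_{2}^{(1)} = -0.288043 + (-0.288043 − (-0.260481))/3 = -0.297230
T_{2}^{(2)} = -0.297230 + (-0.297230 − (-0.301120))/15 = -0.296971

-0.2970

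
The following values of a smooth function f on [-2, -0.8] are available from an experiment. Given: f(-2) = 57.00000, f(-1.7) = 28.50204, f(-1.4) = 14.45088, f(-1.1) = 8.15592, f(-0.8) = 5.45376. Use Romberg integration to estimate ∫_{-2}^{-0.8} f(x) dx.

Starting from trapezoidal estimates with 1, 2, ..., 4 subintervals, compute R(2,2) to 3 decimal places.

23.782

R(0,0) (trapezoid, 1 panel, h=1.2000): 37.47226
R(1,0) (trapezoid, 2 panels, h=0.6000): 27.40666
R(2,0) (trapezoid, 4 panels, h=0.3000): 24.70072
R(1,1) = 27.40666 + (27.40666 − 37.47226)/3 = 24.05146
R(2,1) = 24.70072 + (24.70072 − 27.40666)/3 = 23.79874
R(2,2) = 23.79874 + (23.79874 − 24.05146)/15 = 23.78189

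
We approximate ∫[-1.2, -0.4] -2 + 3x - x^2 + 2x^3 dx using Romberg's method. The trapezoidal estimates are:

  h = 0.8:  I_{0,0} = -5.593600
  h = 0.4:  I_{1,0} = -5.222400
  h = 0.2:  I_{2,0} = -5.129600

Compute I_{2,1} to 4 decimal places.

-5.0987

Richardson extrapolation on the trapezoidal column (denominator 4−1=3):
I_{2,1} = (4·(-5.129600) − (-5.222400)) / 3 = -5.098667
(Column j=1 coincides with Simpson's rule on the same nodes.)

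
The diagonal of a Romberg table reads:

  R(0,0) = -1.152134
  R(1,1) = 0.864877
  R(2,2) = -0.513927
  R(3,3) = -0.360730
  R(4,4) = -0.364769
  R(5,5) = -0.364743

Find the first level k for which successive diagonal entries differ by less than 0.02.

|R(1,1) − R(0,0)| = 2.017011 ≥ 0.02
|R(2,2) − R(1,1)| = 1.378804 ≥ 0.02
|R(3,3) − R(2,2)| = 0.153197 ≥ 0.02
|R(4,4) − R(3,3)| = 0.004039 < 0.02

k = 4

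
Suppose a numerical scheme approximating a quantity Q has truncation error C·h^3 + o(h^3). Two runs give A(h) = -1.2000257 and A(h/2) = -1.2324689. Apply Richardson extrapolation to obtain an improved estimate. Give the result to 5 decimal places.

The leading error scales as h^3; refining by a factor of 2 reduces it by 2^3 = 8.
Extrapolated value = (8·A(h/2) − A(h)) / (8 − 1)
= (8·(-1.2324689) − (-1.2000257)) / 7
= -8.6597255 / 7 = -1.2371036

-1.23710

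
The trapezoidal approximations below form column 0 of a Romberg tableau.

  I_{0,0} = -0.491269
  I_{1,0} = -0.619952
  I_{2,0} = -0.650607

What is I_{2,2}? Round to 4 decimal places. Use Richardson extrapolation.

-0.6607

I_{1,1} = -0.619952 + (-0.619952 − (-0.491269))/3 = -0.662846
I_{2,1} = (4·(-0.650607) − (-0.619952)) / 3 = -0.660825
I_{2,2} = -0.660825 + (-0.660825 − (-0.662846))/15 = -0.660690
(Column j=1 coincides with Simpson's rule on the same nodes.)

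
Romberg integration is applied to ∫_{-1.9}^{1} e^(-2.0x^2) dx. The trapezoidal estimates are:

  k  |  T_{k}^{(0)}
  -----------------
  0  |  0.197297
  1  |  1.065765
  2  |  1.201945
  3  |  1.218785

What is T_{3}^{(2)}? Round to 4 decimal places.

1.2229

Richardson extrapolation on the trapezoidal column (denominator 4−1=3):
T_{2}^{(1)} = 1.201945 + (1.201945 − 1.065765)/3 = 1.247338
T_{3}^{(1)} = 1.218785 + (1.218785 − 1.201945)/3 = 1.224398
T_{3}^{(2)} = (16·1.224398 − 1.247338) / 15 = 1.222869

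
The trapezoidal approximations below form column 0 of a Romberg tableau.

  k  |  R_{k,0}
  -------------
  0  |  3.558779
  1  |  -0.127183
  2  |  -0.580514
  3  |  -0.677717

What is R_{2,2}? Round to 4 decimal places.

-0.6900

R_{1,1} = -0.127183 + (-0.127183 − 3.558779)/3 = -1.355837
R_{2,1} = -0.580514 + (-0.580514 − (-0.127183))/3 = -0.731624
R_{2,2} = -0.731624 + (-0.731624 − (-1.355837))/15 = -0.690010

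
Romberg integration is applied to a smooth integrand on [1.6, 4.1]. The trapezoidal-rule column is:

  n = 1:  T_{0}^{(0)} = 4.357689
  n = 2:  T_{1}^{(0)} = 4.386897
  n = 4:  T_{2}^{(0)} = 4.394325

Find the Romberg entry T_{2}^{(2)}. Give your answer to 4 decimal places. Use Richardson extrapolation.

4.3968

Richardson extrapolation on the trapezoidal column (denominator 4−1=3):
T_{1}^{(1)} = 4.386897 + (4.386897 − 4.357689)/3 = 4.396633
T_{2}^{(1)} = (4·4.394325 − 4.386897) / 3 = 4.396801
T_{2}^{(2)} = (16·4.396801 − 4.396633) / 15 = 4.396812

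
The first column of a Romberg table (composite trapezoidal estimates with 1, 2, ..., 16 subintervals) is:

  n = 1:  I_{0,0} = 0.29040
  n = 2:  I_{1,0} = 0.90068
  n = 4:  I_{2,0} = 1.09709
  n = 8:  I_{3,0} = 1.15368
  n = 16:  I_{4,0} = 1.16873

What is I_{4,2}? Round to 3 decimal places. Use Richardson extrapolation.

Richardson extrapolation on the trapezoidal column (denominator 4−1=3):
I_{3,1} = 1.15368 + (1.15368 − 1.09709)/3 = 1.17254
I_{4,1} = (4·1.16873 − 1.15368) / 3 = 1.17375
I_{4,2} = 1.17375 + (1.17375 − 1.17254)/15 = 1.17383

1.174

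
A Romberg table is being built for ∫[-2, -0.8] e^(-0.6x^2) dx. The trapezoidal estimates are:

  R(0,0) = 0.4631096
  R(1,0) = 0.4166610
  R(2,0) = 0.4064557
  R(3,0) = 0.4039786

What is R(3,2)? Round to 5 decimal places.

Richardson extrapolation on the trapezoidal column (denominator 4−1=3):
R(2,1) = 0.4064557 + (0.4064557 − 0.4166610)/3 = 0.4030539
R(3,1) = (4·0.4039786 − 0.4064557) / 3 = 0.4031529
R(3,2) = (16·0.4031529 − 0.4030539) / 15 = 0.4031595

0.40316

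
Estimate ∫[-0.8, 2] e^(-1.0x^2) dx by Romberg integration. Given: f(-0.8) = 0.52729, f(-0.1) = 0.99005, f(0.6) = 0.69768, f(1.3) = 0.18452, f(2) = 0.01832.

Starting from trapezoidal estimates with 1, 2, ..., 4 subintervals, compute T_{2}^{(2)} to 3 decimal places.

1.549

T_{0}^{(0)} (trapezoid, 1 panel, h=2.8000): 0.76385
T_{1}^{(0)} (trapezoid, 2 panels, h=1.4000): 1.35868
T_{2}^{(0)} (trapezoid, 4 panels, h=0.7000): 1.50154
T_{1}^{(1)} = 1.35868 + (1.35868 − 0.76385)/3 = 1.55696
T_{2}^{(1)} = 1.50154 + (1.50154 − 1.35868)/3 = 1.54916
T_{2}^{(2)} = 1.54916 + (1.54916 − 1.55696)/15 = 1.54864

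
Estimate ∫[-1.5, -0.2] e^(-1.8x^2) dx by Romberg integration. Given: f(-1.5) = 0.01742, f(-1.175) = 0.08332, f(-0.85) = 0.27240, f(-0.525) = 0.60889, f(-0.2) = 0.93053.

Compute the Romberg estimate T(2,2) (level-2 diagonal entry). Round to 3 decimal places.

0.463

T(0,0) (trapezoid, 1 panel, h=1.3000): 0.61617
T(1,0) (trapezoid, 2 panels, h=0.6500): 0.48514
T(2,0) (trapezoid, 4 panels, h=0.3250): 0.46754
T(1,1) = 0.48514 + (0.48514 − 0.61617)/3 = 0.44146
T(2,1) = 0.46754 + (0.46754 − 0.48514)/3 = 0.46167
T(2,2) = 0.46167 + (0.46167 − 0.44146)/15 = 0.46302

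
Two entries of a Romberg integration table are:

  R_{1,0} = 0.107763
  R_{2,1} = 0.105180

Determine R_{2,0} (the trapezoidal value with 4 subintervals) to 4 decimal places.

0.1058

From R_{2,1} = (4·R_{2,0} − R_{1,0})/3, solve for R_{2,0}:
4·R_{2,0} = 3·0.105180 + 0.107763 = 0.423303
R_{2,0} = 0.105826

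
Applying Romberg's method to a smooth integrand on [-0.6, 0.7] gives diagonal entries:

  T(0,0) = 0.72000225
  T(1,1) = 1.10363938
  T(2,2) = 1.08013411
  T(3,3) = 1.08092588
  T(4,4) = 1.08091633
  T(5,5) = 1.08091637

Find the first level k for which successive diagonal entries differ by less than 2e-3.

k = 3

|T(1,1) − T(0,0)| = 0.38363713 ≥ 2e-3
|T(2,2) − T(1,1)| = 0.02350527 ≥ 2e-3
|T(3,3) − T(2,2)| = 0.00079177 < 2e-3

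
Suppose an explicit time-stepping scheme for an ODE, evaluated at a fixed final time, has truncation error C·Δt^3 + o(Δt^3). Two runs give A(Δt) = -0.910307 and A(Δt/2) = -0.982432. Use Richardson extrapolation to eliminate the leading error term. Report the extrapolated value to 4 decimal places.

Extrapolated value = (8·A(Δt/2) − A(Δt)) / (8 − 1)
= (8·(-0.982432) − (-0.910307)) / 7
= -6.949149 / 7 = -0.992736

-0.9927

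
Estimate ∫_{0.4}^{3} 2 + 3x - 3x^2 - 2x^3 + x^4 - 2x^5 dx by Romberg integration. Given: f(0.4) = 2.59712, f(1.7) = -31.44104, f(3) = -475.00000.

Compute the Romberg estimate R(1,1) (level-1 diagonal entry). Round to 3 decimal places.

R(0,0) (trapezoid, 1 panel, h=2.6000): -614.12374
R(1,0) (trapezoid, 2 panels, h=1.3000): -347.93522
R(1,1) = -347.93522 + (-347.93522 − (-614.12374))/3 = -259.20571

-259.206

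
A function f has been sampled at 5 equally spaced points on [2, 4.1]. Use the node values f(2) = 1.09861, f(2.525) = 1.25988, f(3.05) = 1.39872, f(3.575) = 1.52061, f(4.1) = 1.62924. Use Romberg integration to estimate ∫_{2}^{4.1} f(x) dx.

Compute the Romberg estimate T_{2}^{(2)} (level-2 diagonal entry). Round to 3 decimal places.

T_{0}^{(0)} (trapezoid, 1 panel, h=2.1000): 2.86424
T_{1}^{(0)} (trapezoid, 2 panels, h=1.0500): 2.90078
T_{2}^{(0)} (trapezoid, 4 panels, h=0.5250): 2.91015
T_{1}^{(1)} = 2.90078 + (2.90078 − 2.86424)/3 = 2.91296
T_{2}^{(1)} = 2.91015 + (2.91015 − 2.90078)/3 = 2.91327
T_{2}^{(2)} = 2.91327 + (2.91327 − 2.91296)/15 = 2.91329

2.913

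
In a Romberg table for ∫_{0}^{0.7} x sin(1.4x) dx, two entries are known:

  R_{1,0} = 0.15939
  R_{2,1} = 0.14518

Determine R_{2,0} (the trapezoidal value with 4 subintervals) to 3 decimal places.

0.149

From R_{2,1} = (4·R_{2,0} − R_{1,0})/3, solve for R_{2,0}:
4·R_{2,0} = 3·0.14518 + 0.15939 = 0.59493
R_{2,0} = 0.14873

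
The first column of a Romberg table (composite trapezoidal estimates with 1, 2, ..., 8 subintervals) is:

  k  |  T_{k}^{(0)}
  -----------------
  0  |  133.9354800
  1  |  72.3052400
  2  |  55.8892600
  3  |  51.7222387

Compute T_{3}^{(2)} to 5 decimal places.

50.32763

T_{2}^{(1)} = 55.8892600 + (55.8892600 − 72.3052400)/3 = 50.4172667
T_{3}^{(1)} = (4·51.7222387 − 55.8892600) / 3 = 50.3332316
T_{3}^{(2)} = 50.3332316 + (50.3332316 − 50.4172667)/15 = 50.3276293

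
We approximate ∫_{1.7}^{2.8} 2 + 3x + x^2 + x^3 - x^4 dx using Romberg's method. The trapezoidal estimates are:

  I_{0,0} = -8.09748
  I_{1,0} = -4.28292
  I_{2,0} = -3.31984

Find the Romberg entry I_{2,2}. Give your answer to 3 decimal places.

-2.998

I_{1,1} = (4·(-4.28292) − (-8.09748)) / 3 = -3.01140
I_{2,1} = (4·(-3.31984) − (-4.28292)) / 3 = -2.99881
I_{2,2} = (16·(-2.99881) − (-3.01140)) / 15 = -2.99797
(Column j=1 coincides with Simpson's rule on the same nodes.)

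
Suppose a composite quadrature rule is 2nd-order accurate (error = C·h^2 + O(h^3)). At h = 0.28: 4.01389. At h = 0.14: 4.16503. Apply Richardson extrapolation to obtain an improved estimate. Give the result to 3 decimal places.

The leading error scales as h^2; refining by a factor of 2 reduces it by 2^2 = 4.
Extrapolated value = (4·A(h/2) − A(h)) / (4 − 1)
= (4·4.16503 − 4.01389) / 3
= 12.64623 / 3 = 4.21541

4.215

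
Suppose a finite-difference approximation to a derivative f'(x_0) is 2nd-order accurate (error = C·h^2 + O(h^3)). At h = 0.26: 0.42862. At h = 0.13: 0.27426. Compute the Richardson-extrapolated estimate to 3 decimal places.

0.223

The leading error scales as h^2; refining by a factor of 2 reduces it by 2^2 = 4.
Extrapolated value = (4·A(h/2) − A(h)) / (4 − 1)
= (4·0.27426 − 0.42862) / 3
= 0.66842 / 3 = 0.22281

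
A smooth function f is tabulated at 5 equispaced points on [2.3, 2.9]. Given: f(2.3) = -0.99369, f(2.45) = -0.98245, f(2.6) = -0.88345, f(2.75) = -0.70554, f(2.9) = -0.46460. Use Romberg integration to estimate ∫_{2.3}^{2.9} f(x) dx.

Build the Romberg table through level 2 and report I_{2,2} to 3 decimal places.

I_{0,0} (trapezoid, 1 panel, h=0.6000): -0.43749
I_{1,0} (trapezoid, 2 panels, h=0.3000): -0.48378
I_{2,0} (trapezoid, 4 panels, h=0.1500): -0.49509
I_{1,1} = -0.48378 + (-0.48378 − (-0.43749))/3 = -0.49921
I_{2,1} = -0.49509 + (-0.49509 − (-0.48378))/3 = -0.49886
I_{2,2} = -0.49886 + (-0.49886 − (-0.49921))/15 = -0.49884

-0.499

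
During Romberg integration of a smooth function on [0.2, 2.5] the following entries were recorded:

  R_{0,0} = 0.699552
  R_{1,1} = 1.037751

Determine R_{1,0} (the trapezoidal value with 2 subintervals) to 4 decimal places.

0.9532

From R_{1,1} = (4·R_{1,0} − R_{0,0})/3, solve for R_{1,0}:
4·R_{1,0} = 3·1.037751 + 0.699552 = 3.812805
R_{1,0} = 0.953201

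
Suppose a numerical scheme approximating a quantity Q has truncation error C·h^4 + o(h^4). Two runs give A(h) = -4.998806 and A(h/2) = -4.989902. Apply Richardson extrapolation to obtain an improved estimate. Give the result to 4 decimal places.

-4.9893

The leading error scales as h^4; refining by a factor of 2 reduces it by 2^4 = 16.
Extrapolated value = (16·A(h/2) − A(h)) / (16 − 1)
= (16·(-4.989902) − (-4.998806)) / 15
= -74.839626 / 15 = -4.989308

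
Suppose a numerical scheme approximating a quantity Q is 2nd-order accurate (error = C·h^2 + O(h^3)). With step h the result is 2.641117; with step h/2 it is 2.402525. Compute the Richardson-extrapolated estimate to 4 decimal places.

2.3230

Extrapolated value = (4·A(h/2) − A(h)) / (4 − 1)
= (4·2.402525 − 2.641117) / 3
= 6.968983 / 3 = 2.322994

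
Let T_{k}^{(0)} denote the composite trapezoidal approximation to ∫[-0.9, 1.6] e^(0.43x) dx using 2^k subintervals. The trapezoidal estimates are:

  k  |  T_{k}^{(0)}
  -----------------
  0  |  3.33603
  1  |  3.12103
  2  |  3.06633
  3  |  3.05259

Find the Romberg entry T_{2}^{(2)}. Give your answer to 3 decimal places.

3.048

Richardson extrapolation on the trapezoidal column (denominator 4−1=3):
T_{1}^{(1)} = (4·3.12103 − 3.33603) / 3 = 3.04936
T_{2}^{(1)} = (4·3.06633 − 3.12103) / 3 = 3.04810
T_{2}^{(2)} = (16·3.04810 − 3.04936) / 15 = 3.04802
(Column j=1 coincides with Simpson's rule on the same nodes.)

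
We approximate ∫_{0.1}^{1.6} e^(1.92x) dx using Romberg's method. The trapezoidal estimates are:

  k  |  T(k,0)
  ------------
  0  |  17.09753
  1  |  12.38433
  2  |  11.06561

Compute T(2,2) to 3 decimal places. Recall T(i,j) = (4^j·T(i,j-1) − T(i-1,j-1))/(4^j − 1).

10.614

Richardson extrapolation on the trapezoidal column (denominator 4−1=3):
T(1,1) = 12.38433 + (12.38433 − 17.09753)/3 = 10.81326
T(2,1) = 11.06561 + (11.06561 − 12.38433)/3 = 10.62604
T(2,2) = 10.62604 + (10.62604 − 10.81326)/15 = 10.61356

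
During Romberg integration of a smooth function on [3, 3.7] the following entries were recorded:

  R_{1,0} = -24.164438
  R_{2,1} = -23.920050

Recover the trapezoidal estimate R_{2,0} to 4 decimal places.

From R_{2,1} = (4·R_{2,0} − R_{1,0})/3, solve for R_{2,0}:
4·R_{2,0} = 3·(-23.920050) + (-24.164438) = -95.924588
R_{2,0} = -23.981147

-23.9811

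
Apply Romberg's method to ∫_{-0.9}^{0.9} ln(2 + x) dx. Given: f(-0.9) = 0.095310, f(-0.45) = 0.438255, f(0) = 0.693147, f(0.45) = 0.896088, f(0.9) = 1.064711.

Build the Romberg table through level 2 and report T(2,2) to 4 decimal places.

1.1827

T(0,0) (trapezoid, 1 panel, h=1.8000): 1.044019
T(1,0) (trapezoid, 2 panels, h=0.9000): 1.145842
T(2,0) (trapezoid, 4 panels, h=0.4500): 1.173375
T(1,1) = 1.145842 + (1.145842 − 1.044019)/3 = 1.179783
T(2,1) = 1.173375 + (1.173375 − 1.145842)/3 = 1.182553
T(2,2) = 1.182553 + (1.182553 − 1.179783)/15 = 1.182738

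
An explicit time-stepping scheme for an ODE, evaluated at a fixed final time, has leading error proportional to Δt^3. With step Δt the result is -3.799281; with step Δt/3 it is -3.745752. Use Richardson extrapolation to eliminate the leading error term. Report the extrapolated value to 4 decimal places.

Extrapolated value = (27·A(Δt/3) − A(Δt)) / (27 − 1)
= (27·(-3.745752) − (-3.799281)) / 26
= -97.336023 / 26 = -3.743693

-3.7437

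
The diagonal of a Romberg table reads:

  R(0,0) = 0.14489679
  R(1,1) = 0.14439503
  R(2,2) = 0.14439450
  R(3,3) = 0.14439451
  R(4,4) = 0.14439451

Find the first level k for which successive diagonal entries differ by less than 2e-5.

k = 2

|R(1,1) − R(0,0)| = 0.00050176 ≥ 2e-5
|R(2,2) − R(1,1)| = 0.00000053 < 2e-5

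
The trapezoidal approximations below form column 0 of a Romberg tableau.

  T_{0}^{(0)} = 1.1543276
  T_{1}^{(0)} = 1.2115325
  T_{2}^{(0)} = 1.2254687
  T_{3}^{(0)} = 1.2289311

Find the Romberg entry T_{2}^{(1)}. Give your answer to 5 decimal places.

1.23011

Richardson extrapolation on the trapezoidal column (denominator 4−1=3):
T_{2}^{(1)} = (4·1.2254687 − 1.2115325) / 3 = 1.2301141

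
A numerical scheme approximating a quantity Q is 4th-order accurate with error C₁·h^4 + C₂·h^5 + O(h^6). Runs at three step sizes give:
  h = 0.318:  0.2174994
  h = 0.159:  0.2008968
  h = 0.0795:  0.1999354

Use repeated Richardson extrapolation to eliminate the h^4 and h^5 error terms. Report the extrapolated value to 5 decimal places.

First eliminate the h^4 term (factor 2^4 = 16):
  B₁ = (16·0.2008968 − 0.2174994)/15 = 0.1997900
  B₂ = (16·0.1999354 − 0.2008968)/15 = 0.1998713
Then eliminate the h^5 term (factor 2^5 = 32):
  (32·0.1998713 − 0.1997900)/31 = 0.1998739

0.19987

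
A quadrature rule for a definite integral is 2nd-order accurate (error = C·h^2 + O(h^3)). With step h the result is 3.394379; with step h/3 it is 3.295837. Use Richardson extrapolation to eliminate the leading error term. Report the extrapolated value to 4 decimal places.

The leading error scales as h^2; refining by a factor of 3 reduces it by 3^2 = 9.
Extrapolated value = (9·A(h/3) − A(h)) / (9 − 1)
= (9·3.295837 − 3.394379) / 8
= 26.268154 / 8 = 3.283519

3.2835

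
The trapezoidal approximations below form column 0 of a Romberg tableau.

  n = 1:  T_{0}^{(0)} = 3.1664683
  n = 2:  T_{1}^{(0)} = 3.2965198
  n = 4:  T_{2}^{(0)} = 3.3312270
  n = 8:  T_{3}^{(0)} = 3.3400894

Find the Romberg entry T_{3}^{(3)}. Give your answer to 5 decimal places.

3.34306

Richardson extrapolation on the trapezoidal column (denominator 4−1=3):
T_{1}^{(1)} = (4·3.2965198 − 3.1664683) / 3 = 3.3398703
T_{2}^{(1)} = (4·3.3312270 − 3.2965198) / 3 = 3.3427961
T_{3}^{(1)} = (4·3.3400894 − 3.3312270) / 3 = 3.3430435
T_{2}^{(2)} = (16·3.3427961 − 3.3398703) / 15 = 3.3429912
T_{3}^{(2)} = 3.3430435 + (3.3430435 − 3.3427961)/15 = 3.3430600
T_{3}^{(3)} = (64·3.3430600 − 3.3429912) / 63 = 3.3430611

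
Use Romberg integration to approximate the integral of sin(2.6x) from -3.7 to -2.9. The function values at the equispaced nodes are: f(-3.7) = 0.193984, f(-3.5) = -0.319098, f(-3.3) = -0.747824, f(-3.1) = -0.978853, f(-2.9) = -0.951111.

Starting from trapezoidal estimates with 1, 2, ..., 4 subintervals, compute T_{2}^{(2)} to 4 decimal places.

-0.4961

T_{0}^{(0)} (trapezoid, 1 panel, h=0.8000): -0.302851
T_{1}^{(0)} (trapezoid, 2 panels, h=0.4000): -0.450555
T_{2}^{(0)} (trapezoid, 4 panels, h=0.2000): -0.484868
T_{1}^{(1)} = -0.450555 + (-0.450555 − (-0.302851))/3 = -0.499790
T_{2}^{(1)} = -0.484868 + (-0.484868 − (-0.450555))/3 = -0.496306
T_{2}^{(2)} = -0.496306 + (-0.496306 − (-0.499790))/15 = -0.496074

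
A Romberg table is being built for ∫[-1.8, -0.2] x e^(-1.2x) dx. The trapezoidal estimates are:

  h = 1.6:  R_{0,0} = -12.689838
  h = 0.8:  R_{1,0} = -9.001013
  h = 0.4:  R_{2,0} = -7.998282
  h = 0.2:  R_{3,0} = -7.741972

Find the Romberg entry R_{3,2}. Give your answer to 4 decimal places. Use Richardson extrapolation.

-7.6560

Richardson extrapolation on the trapezoidal column (denominator 4−1=3):
R_{2,1} = -7.998282 + (-7.998282 − (-9.001013))/3 = -7.664038
R_{3,1} = -7.741972 + (-7.741972 − (-7.998282))/3 = -7.656535
R_{3,2} = -7.656535 + (-7.656535 − (-7.664038))/15 = -7.656035
(Column j=1 coincides with Simpson's rule on the same nodes.)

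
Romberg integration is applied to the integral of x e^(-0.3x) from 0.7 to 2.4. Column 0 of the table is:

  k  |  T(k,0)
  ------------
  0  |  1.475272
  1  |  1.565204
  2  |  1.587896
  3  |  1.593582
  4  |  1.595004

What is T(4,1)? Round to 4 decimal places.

1.5955

Richardson extrapolation on the trapezoidal column (denominator 4−1=3):
T(4,1) = 1.595004 + (1.595004 − 1.593582)/3 = 1.595478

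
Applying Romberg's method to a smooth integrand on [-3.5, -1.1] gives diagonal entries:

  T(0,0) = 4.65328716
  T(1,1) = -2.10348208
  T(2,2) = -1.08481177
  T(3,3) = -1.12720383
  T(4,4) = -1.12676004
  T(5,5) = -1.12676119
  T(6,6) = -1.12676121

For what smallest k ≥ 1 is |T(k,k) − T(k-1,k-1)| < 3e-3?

|T(1,1) − T(0,0)| = 6.75676924 ≥ 3e-3
|T(2,2) − T(1,1)| = 1.01867031 ≥ 3e-3
|T(3,3) − T(2,2)| = 0.04239206 ≥ 3e-3
|T(4,4) − T(3,3)| = 0.00044379 < 3e-3

k = 4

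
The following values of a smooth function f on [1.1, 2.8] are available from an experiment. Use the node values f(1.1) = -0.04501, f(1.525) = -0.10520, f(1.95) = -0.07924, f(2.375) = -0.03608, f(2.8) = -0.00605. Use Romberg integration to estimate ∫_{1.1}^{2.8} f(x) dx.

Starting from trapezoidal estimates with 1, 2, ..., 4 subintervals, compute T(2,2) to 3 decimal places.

T(0,0) (trapezoid, 1 panel, h=1.7000): -0.04340
T(1,0) (trapezoid, 2 panels, h=0.8500): -0.08905
T(2,0) (trapezoid, 4 panels, h=0.4250): -0.10457
T(1,1) = -0.08905 + (-0.08905 − (-0.04340))/3 = -0.10427
T(2,1) = -0.10457 + (-0.10457 − (-0.08905))/3 = -0.10974
T(2,2) = -0.10974 + (-0.10974 − (-0.10427))/15 = -0.11010

-0.110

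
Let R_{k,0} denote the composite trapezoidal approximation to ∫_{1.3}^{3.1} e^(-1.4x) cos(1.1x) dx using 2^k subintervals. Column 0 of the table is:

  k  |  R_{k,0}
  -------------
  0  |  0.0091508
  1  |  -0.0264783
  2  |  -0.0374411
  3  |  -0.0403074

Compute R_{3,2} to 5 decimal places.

-0.04127

R_{2,1} = (4·(-0.0374411) − (-0.0264783)) / 3 = -0.0410954
R_{3,1} = -0.0403074 + (-0.0403074 − (-0.0374411))/3 = -0.0412628
R_{3,2} = -0.0412628 + (-0.0412628 − (-0.0410954))/15 = -0.0412740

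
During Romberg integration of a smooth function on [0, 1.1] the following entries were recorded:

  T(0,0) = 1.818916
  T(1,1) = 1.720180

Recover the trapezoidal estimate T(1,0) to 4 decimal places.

1.7449

From T(1,1) = (4·T(1,0) − T(0,0))/3, solve for T(1,0):
4·T(1,0) = 3·1.720180 + 1.818916 = 6.979456
T(1,0) = 1.744864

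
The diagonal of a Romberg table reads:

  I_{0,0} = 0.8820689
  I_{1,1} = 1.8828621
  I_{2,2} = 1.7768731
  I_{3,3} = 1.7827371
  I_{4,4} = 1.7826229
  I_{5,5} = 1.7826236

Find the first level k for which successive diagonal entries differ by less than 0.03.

|I_{1,1} − I_{0,0}| = 1.0007932 ≥ 0.03
|I_{2,2} − I_{1,1}| = 0.1059890 ≥ 0.03
|I_{3,3} − I_{2,2}| = 0.0058640 < 0.03

k = 3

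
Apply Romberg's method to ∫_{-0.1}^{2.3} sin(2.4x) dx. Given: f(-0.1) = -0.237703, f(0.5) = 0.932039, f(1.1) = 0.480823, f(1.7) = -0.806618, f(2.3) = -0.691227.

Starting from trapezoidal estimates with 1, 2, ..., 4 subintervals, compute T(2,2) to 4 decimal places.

T(0,0) (trapezoid, 1 panel, h=2.4000): -1.114716
T(1,0) (trapezoid, 2 panels, h=1.2000): 0.019630
T(2,0) (trapezoid, 4 panels, h=0.6000): 0.085067
T(1,1) = 0.019630 + (0.019630 − (-1.114716))/3 = 0.397745
T(2,1) = 0.085067 + (0.085067 − 0.019630)/3 = 0.106879
T(2,2) = 0.106879 + (0.106879 − 0.397745)/15 = 0.087488

0.0875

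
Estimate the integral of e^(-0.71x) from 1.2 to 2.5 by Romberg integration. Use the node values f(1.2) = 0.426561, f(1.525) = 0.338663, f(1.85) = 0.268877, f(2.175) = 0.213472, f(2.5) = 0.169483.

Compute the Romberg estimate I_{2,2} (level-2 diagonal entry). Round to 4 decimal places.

0.3621

I_{0,0} (trapezoid, 1 panel, h=1.3000): 0.387429
I_{1,0} (trapezoid, 2 panels, h=0.6500): 0.368484
I_{2,0} (trapezoid, 4 panels, h=0.3250): 0.363686
I_{1,1} = 0.368484 + (0.368484 − 0.387429)/3 = 0.362169
I_{2,1} = 0.363686 + (0.363686 − 0.368484)/3 = 0.362087
I_{2,2} = 0.362087 + (0.362087 − 0.362169)/15 = 0.362082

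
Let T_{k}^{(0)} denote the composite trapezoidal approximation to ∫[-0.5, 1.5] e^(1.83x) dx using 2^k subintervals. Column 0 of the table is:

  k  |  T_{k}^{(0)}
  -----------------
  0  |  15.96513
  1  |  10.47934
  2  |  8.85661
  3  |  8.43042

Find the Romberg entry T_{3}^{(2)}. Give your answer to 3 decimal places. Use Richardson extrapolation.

Richardson extrapolation on the trapezoidal column (denominator 4−1=3):
T_{2}^{(1)} = (4·8.85661 − 10.47934) / 3 = 8.31570
T_{3}^{(1)} = 8.43042 + (8.43042 − 8.85661)/3 = 8.28836
T_{3}^{(2)} = 8.28836 + (8.28836 − 8.31570)/15 = 8.28654

8.287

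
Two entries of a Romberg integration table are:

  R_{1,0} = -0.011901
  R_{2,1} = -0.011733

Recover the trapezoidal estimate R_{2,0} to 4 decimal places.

From R_{2,1} = (4·R_{2,0} − R_{1,0})/3, solve for R_{2,0}:
4·R_{2,0} = 3·(-0.011733) + (-0.011901) = -0.047100
R_{2,0} = -0.011775

-0.0118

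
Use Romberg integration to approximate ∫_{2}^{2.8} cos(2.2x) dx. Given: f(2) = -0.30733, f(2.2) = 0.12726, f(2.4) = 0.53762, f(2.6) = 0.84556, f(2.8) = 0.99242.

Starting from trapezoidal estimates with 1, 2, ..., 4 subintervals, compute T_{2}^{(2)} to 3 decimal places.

T_{0}^{(0)} (trapezoid, 1 panel, h=0.8000): 0.27404
T_{1}^{(0)} (trapezoid, 2 panels, h=0.4000): 0.35207
T_{2}^{(0)} (trapezoid, 4 panels, h=0.2000): 0.37060
T_{1}^{(1)} = 0.35207 + (0.35207 − 0.27404)/3 = 0.37808
T_{2}^{(1)} = 0.37060 + (0.37060 − 0.35207)/3 = 0.37678
T_{2}^{(2)} = 0.37678 + (0.37678 − 0.37808)/15 = 0.37669

0.377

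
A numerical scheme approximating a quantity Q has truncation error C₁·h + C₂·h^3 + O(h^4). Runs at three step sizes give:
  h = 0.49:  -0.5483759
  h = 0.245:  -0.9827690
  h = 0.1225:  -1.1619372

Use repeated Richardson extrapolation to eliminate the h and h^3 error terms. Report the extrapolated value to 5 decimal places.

-1.33024

First eliminate the h term (factor 2^1 = 2):
  B₁ = (2·(-0.9827690) − (-0.5483759))/1 = -1.4171621
  B₂ = (2·(-1.1619372) − (-0.9827690))/1 = -1.3411054
Then eliminate the h^3 term (factor 2^3 = 8):
  (8·(-1.3411054) − (-1.4171621))/7 = -1.3302402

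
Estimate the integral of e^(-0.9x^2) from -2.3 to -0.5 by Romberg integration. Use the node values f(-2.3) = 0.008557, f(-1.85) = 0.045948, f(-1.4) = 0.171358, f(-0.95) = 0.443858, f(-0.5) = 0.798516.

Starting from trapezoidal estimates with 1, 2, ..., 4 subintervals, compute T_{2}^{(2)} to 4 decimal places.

T_{0}^{(0)} (trapezoid, 1 panel, h=1.8000): 0.726366
T_{1}^{(0)} (trapezoid, 2 panels, h=0.9000): 0.517405
T_{2}^{(0)} (trapezoid, 4 panels, h=0.4500): 0.479115
T_{1}^{(1)} = 0.517405 + (0.517405 − 0.726366)/3 = 0.447751
T_{2}^{(1)} = 0.479115 + (0.479115 − 0.517405)/3 = 0.466352
T_{2}^{(2)} = 0.466352 + (0.466352 − 0.447751)/15 = 0.467592

0.4676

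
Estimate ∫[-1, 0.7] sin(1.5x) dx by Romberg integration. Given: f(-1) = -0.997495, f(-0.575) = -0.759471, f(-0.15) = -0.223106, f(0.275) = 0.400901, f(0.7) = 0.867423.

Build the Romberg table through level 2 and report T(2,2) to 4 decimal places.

T(0,0) (trapezoid, 1 panel, h=1.7000): -0.110561
T(1,0) (trapezoid, 2 panels, h=0.8500): -0.244921
T(2,0) (trapezoid, 4 panels, h=0.4250): -0.274853
T(1,1) = -0.244921 + (-0.244921 − (-0.110561))/3 = -0.289708
T(2,1) = -0.274853 + (-0.274853 − (-0.244921))/3 = -0.284830
T(2,2) = -0.284830 + (-0.284830 − (-0.289708))/15 = -0.284505

-0.2845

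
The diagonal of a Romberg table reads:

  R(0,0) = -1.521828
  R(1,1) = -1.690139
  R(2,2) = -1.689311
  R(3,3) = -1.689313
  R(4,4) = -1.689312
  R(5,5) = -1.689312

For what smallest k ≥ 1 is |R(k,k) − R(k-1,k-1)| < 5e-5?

k = 3

|R(1,1) − R(0,0)| = 0.168311 ≥ 5e-5
|R(2,2) − R(1,1)| = 0.000828 ≥ 5e-5
|R(3,3) − R(2,2)| = 0.000002 < 5e-5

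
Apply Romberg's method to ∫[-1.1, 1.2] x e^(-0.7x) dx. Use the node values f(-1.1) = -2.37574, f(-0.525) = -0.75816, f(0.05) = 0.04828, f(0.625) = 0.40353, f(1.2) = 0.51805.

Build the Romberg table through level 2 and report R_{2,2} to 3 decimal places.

R_{0,0} (trapezoid, 1 panel, h=2.3000): -2.13634
R_{1,0} (trapezoid, 2 panels, h=1.1500): -1.01265
R_{2,0} (trapezoid, 4 panels, h=0.5750): -0.71024
R_{1,1} = -1.01265 + (-1.01265 − (-2.13634))/3 = -0.63809
R_{2,1} = -0.71024 + (-0.71024 − (-1.01265))/3 = -0.60944
R_{2,2} = -0.60944 + (-0.60944 − (-0.63809))/15 = -0.60753

-0.608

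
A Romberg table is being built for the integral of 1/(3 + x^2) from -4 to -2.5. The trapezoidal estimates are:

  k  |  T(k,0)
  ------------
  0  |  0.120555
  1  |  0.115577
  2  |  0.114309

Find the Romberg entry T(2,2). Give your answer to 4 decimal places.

0.1139

Richardson extrapolation on the trapezoidal column (denominator 4−1=3):
T(1,1) = 0.115577 + (0.115577 − 0.120555)/3 = 0.113918
T(2,1) = (4·0.114309 − 0.115577) / 3 = 0.113886
T(2,2) = (16·0.113886 − 0.113918) / 15 = 0.113884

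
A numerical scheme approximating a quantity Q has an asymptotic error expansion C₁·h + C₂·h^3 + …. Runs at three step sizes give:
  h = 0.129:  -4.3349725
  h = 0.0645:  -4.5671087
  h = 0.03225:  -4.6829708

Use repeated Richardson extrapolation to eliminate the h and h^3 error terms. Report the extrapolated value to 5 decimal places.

-4.79877

First eliminate the h term (factor 2^1 = 2):
  B₁ = (2·(-4.5671087) − (-4.3349725))/1 = -4.7992449
  B₂ = (2·(-4.6829708) − (-4.5671087))/1 = -4.7988329
Then eliminate the h^3 term (factor 2^3 = 8):
  (8·(-4.7988329) − (-4.7992449))/7 = -4.7987740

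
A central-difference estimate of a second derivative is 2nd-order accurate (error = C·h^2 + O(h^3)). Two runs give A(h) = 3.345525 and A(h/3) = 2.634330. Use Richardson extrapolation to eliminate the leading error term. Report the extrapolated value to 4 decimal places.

The leading error scales as h^2; refining by a factor of 3 reduces it by 3^2 = 9.
Extrapolated value = (9·A(h/3) − A(h)) / (9 − 1)
= (9·2.634330 − 3.345525) / 8
= 20.363445 / 8 = 2.545431

2.5454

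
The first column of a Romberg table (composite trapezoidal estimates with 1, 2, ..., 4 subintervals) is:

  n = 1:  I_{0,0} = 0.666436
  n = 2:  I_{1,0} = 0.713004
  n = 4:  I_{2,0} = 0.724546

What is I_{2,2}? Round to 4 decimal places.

0.7284

Richardson extrapolation on the trapezoidal column (denominator 4−1=3):
I_{1,1} = 0.713004 + (0.713004 − 0.666436)/3 = 0.728527
I_{2,1} = 0.724546 + (0.724546 − 0.713004)/3 = 0.728393
I_{2,2} = (16·0.728393 − 0.728527) / 15 = 0.728384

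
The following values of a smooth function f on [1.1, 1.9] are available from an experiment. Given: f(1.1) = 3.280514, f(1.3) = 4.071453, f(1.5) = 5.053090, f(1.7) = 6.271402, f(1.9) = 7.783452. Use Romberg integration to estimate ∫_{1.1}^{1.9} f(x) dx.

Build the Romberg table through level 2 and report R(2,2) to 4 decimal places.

R(0,0) (trapezoid, 1 panel, h=0.8000): 4.425586
R(1,0) (trapezoid, 2 panels, h=0.4000): 4.234029
R(2,0) (trapezoid, 4 panels, h=0.2000): 4.185586
R(1,1) = 4.234029 + (4.234029 − 4.425586)/3 = 4.170177
R(2,1) = 4.185586 + (4.185586 − 4.234029)/3 = 4.169438
R(2,2) = 4.169438 + (4.169438 − 4.170177)/15 = 4.169389

4.1694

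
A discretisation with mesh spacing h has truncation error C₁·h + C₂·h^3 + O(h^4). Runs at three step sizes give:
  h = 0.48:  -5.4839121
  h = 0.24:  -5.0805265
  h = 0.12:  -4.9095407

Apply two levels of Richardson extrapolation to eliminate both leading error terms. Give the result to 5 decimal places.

First eliminate the h term (factor 2^1 = 2):
  B₁ = (2·(-5.0805265) − (-5.4839121))/1 = -4.6771409
  B₂ = (2·(-4.9095407) − (-5.0805265))/1 = -4.7385549
Then eliminate the h^3 term (factor 2^3 = 8):
  (8·(-4.7385549) − (-4.6771409))/7 = -4.7473283

-4.74733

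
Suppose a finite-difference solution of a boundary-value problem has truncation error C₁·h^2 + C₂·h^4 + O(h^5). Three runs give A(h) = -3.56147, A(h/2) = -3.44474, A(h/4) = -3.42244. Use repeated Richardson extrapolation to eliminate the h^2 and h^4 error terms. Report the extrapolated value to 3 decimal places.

First eliminate the h^2 term (factor 2^2 = 4):
  B₁ = (4·(-3.44474) − (-3.56147))/3 = -3.40583
  B₂ = (4·(-3.42244) − (-3.44474))/3 = -3.41501
Then eliminate the h^4 term (factor 2^4 = 16):
  (16·(-3.41501) − (-3.40583))/15 = -3.41562

-3.416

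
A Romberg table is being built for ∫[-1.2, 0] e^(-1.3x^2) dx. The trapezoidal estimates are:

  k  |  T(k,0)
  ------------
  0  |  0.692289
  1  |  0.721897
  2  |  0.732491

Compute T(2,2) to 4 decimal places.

Richardson extrapolation on the trapezoidal column (denominator 4−1=3):
T(1,1) = (4·0.721897 − 0.692289) / 3 = 0.731766
T(2,1) = (4·0.732491 − 0.721897) / 3 = 0.736022
T(2,2) = 0.736022 + (0.736022 − 0.731766)/15 = 0.736306

0.7363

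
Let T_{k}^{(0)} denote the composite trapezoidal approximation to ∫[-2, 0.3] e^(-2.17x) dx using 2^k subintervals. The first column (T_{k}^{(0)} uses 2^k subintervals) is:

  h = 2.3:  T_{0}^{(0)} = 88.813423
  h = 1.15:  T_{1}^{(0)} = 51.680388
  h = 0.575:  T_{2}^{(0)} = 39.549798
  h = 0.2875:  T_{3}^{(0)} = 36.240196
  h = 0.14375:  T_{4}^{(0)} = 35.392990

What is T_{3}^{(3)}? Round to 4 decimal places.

T_{1}^{(1)} = (4·51.680388 − 88.813423) / 3 = 39.302710
T_{2}^{(1)} = (4·39.549798 − 51.680388) / 3 = 35.506268
T_{3}^{(1)} = 36.240196 + (36.240196 − 39.549798)/3 = 35.136995
T_{2}^{(2)} = 35.506268 + (35.506268 − 39.302710)/15 = 35.253172
T_{3}^{(2)} = (16·35.136995 − 35.506268) / 15 = 35.112377
T_{3}^{(3)} = 35.112377 + (35.112377 − 35.253172)/63 = 35.110142

35.1101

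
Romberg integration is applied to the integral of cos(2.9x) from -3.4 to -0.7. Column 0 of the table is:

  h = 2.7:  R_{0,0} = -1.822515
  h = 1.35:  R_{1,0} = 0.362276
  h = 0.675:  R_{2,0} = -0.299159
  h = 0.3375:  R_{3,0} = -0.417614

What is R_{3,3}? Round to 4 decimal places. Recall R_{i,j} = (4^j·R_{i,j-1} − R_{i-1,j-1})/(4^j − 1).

-0.4502

Richardson extrapolation on the trapezoidal column (denominator 4−1=3):
R_{1,1} = 0.362276 + (0.362276 − (-1.822515))/3 = 1.090540
R_{2,1} = -0.299159 + (-0.299159 − 0.362276)/3 = -0.519637
R_{3,1} = -0.417614 + (-0.417614 − (-0.299159))/3 = -0.457099
R_{2,2} = -0.519637 + (-0.519637 − 1.090540)/15 = -0.626982
R_{3,2} = (16·(-0.457099) − (-0.519637)) / 15 = -0.452930
R_{3,3} = -0.452930 + (-0.452930 − (-0.626982))/63 = -0.450167
(Column j=1 coincides with Simpson's rule on the same nodes.)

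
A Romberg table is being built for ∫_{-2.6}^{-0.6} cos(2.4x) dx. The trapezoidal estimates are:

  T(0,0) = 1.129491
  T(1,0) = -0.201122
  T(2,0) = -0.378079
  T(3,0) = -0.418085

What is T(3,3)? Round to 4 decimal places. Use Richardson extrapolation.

Richardson extrapolation on the trapezoidal column (denominator 4−1=3):
T(1,1) = -0.201122 + (-0.201122 − 1.129491)/3 = -0.644660
T(2,1) = -0.378079 + (-0.378079 − (-0.201122))/3 = -0.437065
T(3,1) = (4·(-0.418085) − (-0.378079)) / 3 = -0.431420
T(2,2) = (16·(-0.437065) − (-0.644660)) / 15 = -0.423225
T(3,2) = -0.431420 + (-0.431420 − (-0.437065))/15 = -0.431044
T(3,3) = -0.431044 + (-0.431044 − (-0.423225))/63 = -0.431168

-0.4312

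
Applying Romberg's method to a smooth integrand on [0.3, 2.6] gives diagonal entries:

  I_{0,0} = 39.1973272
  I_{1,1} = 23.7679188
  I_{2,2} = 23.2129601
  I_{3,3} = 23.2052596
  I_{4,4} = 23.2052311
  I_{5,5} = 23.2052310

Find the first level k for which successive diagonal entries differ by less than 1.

|I_{1,1} − I_{0,0}| = 15.4294084 ≥ 1
|I_{2,2} − I_{1,1}| = 0.5549587 < 1

k = 2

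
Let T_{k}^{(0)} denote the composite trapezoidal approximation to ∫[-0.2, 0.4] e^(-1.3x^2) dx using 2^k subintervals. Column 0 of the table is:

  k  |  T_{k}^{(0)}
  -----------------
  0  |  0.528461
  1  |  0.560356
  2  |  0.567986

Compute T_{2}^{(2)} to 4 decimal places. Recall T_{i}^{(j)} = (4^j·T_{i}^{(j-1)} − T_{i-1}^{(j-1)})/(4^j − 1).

T_{1}^{(1)} = 0.560356 + (0.560356 − 0.528461)/3 = 0.570988
T_{2}^{(1)} = 0.567986 + (0.567986 − 0.560356)/3 = 0.570529
T_{2}^{(2)} = 0.570529 + (0.570529 − 0.570988)/15 = 0.570498

0.5705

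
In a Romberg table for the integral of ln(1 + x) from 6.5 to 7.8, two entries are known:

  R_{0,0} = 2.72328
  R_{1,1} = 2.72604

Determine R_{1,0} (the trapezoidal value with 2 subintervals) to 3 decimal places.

2.725

From R_{1,1} = (4·R_{1,0} − R_{0,0})/3, solve for R_{1,0}:
4·R_{1,0} = 3·2.72604 + 2.72328 = 10.90140
R_{1,0} = 2.72535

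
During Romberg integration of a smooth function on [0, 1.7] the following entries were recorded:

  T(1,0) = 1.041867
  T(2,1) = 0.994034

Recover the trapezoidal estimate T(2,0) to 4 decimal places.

1.0060

From T(2,1) = (4·T(2,0) − T(1,0))/3, solve for T(2,0):
4·T(2,0) = 3·0.994034 + 1.041867 = 4.023969
T(2,0) = 1.005992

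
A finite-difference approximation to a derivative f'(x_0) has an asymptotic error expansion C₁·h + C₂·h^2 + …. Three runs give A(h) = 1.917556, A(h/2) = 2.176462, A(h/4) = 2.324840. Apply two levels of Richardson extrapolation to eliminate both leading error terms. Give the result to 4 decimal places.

2.4858

First eliminate the h term (factor 2^1 = 2):
  B₁ = (2·2.176462 − 1.917556)/1 = 2.435368
  B₂ = (2·2.324840 − 2.176462)/1 = 2.473218
Then eliminate the h^2 term (factor 2^2 = 4):
  (4·2.473218 − 2.435368)/3 = 2.485835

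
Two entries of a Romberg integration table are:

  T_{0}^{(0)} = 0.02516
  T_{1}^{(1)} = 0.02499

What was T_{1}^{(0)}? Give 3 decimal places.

0.025

From T_{1}^{(1)} = (4·T_{1}^{(0)} − T_{0}^{(0)})/3, solve for T_{1}^{(0)}:
4·T_{1}^{(0)} = 3·0.02499 + 0.02516 = 0.10013
T_{1}^{(0)} = 0.02503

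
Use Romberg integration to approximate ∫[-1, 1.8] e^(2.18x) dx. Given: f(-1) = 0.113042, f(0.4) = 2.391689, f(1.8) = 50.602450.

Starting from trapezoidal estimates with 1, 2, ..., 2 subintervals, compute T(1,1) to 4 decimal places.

28.1317

T(0,0) (trapezoid, 1 panel, h=2.8000): 71.001689
T(1,0) (trapezoid, 2 panels, h=1.4000): 38.849209
T(1,1) = 38.849209 + (38.849209 − 71.001689)/3 = 28.131716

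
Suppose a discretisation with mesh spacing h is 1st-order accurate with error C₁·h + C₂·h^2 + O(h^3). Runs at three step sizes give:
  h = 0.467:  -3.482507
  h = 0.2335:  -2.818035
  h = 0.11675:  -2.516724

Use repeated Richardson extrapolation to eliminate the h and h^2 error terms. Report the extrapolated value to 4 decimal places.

First eliminate the h term (factor 2^1 = 2):
  B₁ = (2·(-2.818035) − (-3.482507))/1 = -2.153563
  B₂ = (2·(-2.516724) − (-2.818035))/1 = -2.215413
Then eliminate the h^2 term (factor 2^2 = 4):
  (4·(-2.215413) − (-2.153563))/3 = -2.236030

-2.2360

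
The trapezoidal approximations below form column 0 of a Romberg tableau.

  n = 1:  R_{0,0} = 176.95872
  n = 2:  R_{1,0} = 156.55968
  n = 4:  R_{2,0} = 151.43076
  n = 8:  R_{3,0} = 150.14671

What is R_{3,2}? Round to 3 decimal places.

149.719

Richardson extrapolation on the trapezoidal column (denominator 4−1=3):
R_{2,1} = 151.43076 + (151.43076 − 156.55968)/3 = 149.72112
R_{3,1} = (4·150.14671 − 151.43076) / 3 = 149.71869
R_{3,2} = 149.71869 + (149.71869 − 149.72112)/15 = 149.71853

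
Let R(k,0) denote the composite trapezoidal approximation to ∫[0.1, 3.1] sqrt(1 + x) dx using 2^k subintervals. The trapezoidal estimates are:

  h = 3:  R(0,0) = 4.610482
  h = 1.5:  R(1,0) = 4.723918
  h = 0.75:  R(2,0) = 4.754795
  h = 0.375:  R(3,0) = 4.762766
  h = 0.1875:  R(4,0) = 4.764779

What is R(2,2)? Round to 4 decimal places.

4.7653

Richardson extrapolation on the trapezoidal column (denominator 4−1=3):
R(1,1) = 4.723918 + (4.723918 − 4.610482)/3 = 4.761730
R(2,1) = (4·4.754795 − 4.723918) / 3 = 4.765087
R(2,2) = 4.765087 + (4.765087 − 4.761730)/15 = 4.765311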